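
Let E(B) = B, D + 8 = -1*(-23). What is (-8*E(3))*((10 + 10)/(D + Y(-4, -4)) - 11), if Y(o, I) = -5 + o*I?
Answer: 3192/13 ≈ 245.54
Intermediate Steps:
D = 15 (D = -8 - 1*(-23) = -8 + 23 = 15)
Y(o, I) = -5 + I*o
(-8*E(3))*((10 + 10)/(D + Y(-4, -4)) - 11) = (-8*3)*((10 + 10)/(15 + (-5 - 4*(-4))) - 11) = -24*(20/(15 + (-5 + 16)) - 11) = -24*(20/(15 + 11) - 11) = -24*(20/26 - 11) = -24*(20*(1/26) - 11) = -24*(10/13 - 11) = -24*(-133/13) = 3192/13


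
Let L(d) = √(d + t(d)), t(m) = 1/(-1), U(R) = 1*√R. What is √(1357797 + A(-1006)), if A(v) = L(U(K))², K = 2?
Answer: √(1357796 + √2) ≈ 1165.2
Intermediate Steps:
U(R) = √R
t(m) = -1
L(d) = √(-1 + d) (L(d) = √(d - 1) = √(-1 + d))
A(v) = -1 + √2 (A(v) = (√(-1 + √2))² = -1 + √2)
√(1357797 + A(-1006)) = √(1357797 + (-1 + √2)) = √(1357796 + √2)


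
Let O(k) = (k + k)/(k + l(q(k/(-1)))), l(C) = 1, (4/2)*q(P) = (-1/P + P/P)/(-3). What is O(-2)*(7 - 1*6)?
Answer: 4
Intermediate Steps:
q(P) = -⅙ + 1/(6*P) (q(P) = ((-1/P + P/P)/(-3))/2 = ((-1/P + 1)*(-⅓))/2 = ((1 - 1/P)*(-⅓))/2 = (-⅓ + 1/(3*P))/2 = -⅙ + 1/(6*P))
O(k) = 2*k/(1 + k) (O(k) = (k + k)/(k + 1) = (2*k)/(1 + k) = 2*k/(1 + k))
O(-2)*(7 - 1*6) = (2*(-2)/(1 - 2))*(7 - 1*6) = (2*(-2)/(-1))*(7 - 6) = (2*(-2)*(-1))*1 = 4*1 = 4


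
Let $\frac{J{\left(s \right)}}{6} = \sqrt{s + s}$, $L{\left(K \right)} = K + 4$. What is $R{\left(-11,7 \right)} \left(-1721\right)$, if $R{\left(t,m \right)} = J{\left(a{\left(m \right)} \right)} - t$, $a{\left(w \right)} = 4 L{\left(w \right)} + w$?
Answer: $-18931 - 10326 \sqrt{102} \approx -1.2322 \cdot 10^{5}$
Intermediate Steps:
$L{\left(K \right)} = 4 + K$
$a{\left(w \right)} = 16 + 5 w$ ($a{\left(w \right)} = 4 \left(4 + w\right) + w = \left(16 + 4 w\right) + w = 16 + 5 w$)
$J{\left(s \right)} = 6 \sqrt{2} \sqrt{s}$ ($J{\left(s \right)} = 6 \sqrt{s + s} = 6 \sqrt{2 s} = 6 \sqrt{2} \sqrt{s}$)
$R{\left(t,m \right)} = - t + 6 \sqrt{2} \sqrt{16 + 5 m}$ ($R{\left(t,m \right)} = 6 \sqrt{2} \sqrt{16 + 5 m} - t = - t + 6 \sqrt{2} \sqrt{16 + 5 m}$)
$R{\left(-11,7 \right)} \left(-1721\right) = \left(\left(-1\right) \left(-11\right) + 6 \sqrt{32 + 10 \cdot 7}\right) \left(-1721\right) = \left(11 + 6 \sqrt{32 + 70}\right) \left(-1721\right) = \left(11 + 6 \sqrt{102}\right) \left(-1721\right) = -18931 - 10326 \sqrt{102}$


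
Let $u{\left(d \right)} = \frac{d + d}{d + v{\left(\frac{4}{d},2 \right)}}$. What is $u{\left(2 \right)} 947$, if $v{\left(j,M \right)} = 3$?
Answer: $\frac{3788}{5} \approx 757.6$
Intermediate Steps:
$u{\left(d \right)} = \frac{2 d}{3 + d}$ ($u{\left(d \right)} = \frac{d + d}{d + 3} = \frac{2 d}{3 + d}$)
$u{\left(2 \right)} 947 = 2 \cdot 2 \frac{1}{3 + 2} \cdot 947 = 2 \cdot 2 \cdot \frac{1}{5} \cdot 947 = \frac{4}{5} \cdot 947 = \frac{3788}{5}$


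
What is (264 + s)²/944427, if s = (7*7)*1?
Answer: 97969/944427 ≈ 0.10373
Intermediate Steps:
s = 49 (s = 49*1 = 49)
(264 + s)²/944427 = (264 + 49)²/944427 = 313²*(1/944427) = 97969*(1/944427) = 97969/944427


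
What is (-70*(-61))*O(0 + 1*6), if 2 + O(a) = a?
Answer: 17080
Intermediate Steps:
O(a) = -2 + a
(-70*(-61))*O(0 + 1*6) = (-70*(-61))*(-2 + (0 + 1*6)) = 4270*(-2 + (0 + 6)) = 4270*(-2 + 6) = 4270*4 = 17080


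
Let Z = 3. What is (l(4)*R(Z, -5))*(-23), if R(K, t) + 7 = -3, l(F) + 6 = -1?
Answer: -1610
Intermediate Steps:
l(F) = -7 (l(F) = -6 - 1 = -7)
R(K, t) = -10 (R(K, t) = -7 - 3 = -10)
(l(4)*R(Z, -5))*(-23) = -7*(-10)*(-23) = 70*(-23) = -1610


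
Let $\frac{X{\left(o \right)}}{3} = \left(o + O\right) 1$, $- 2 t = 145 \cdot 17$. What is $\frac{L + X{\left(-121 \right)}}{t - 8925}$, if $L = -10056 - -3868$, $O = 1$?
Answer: $\frac{13096}{20315} \approx 0.64465$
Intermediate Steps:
$t = - \frac{2465}{2}$ ($t = - \frac{145 \cdot 17}{2} = \left(- \frac{1}{2}\right) 2465 = - \frac{2465}{2} \approx -1232.5$)
$X{\left(o \right)} = 3 + 3 o$ ($X{\left(o \right)} = 3 \left(o + 1\right) 1 = 3 \left(1 + o\right) 1 = 3 \left(1 + o\right) = 3 + 3 o$)
$L = -6188$ ($L = -10056 + 3868 = -6188$)
$\frac{L + X{\left(-121 \right)}}{t - 8925} = \frac{-6188 + \left(3 + 3 \left(-121\right)\right)}{- \frac{2465}{2} - 8925} = \frac{-6188 + \left(3 - 363\right)}{- \frac{20315}{2}} = \left(-6188 - 360\right) \left(- \frac{2}{20315}\right) = \left(-6548\right) \left(- \frac{2}{20315}\right) = \frac{13096}{20315}$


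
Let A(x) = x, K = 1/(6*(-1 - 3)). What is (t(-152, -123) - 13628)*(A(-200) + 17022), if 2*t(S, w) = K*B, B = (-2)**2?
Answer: -1375509707/6 ≈ -2.2925e+8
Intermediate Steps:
B = 4
K = -1/24 (K = 1/(6*(-4)) = 1/(-24) = -1/24 ≈ -0.041667)
t(S, w) = -1/12 (t(S, w) = (-1/24*4)/2 = (1/2)*(-1/6) = -1/12)
(t(-152, -123) - 13628)*(A(-200) + 17022) = (-1/12 - 13628)*(-200 + 17022) = -163537/12*16822 = -1375509707/6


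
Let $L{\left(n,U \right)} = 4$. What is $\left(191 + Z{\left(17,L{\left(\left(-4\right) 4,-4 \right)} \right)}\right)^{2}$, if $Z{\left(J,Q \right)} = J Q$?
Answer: $67081$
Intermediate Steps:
$\left(191 + Z{\left(17,L{\left(\left(-4\right) 4,-4 \right)} \right)}\right)^{2} = \left(191 + 17 \cdot 4\right)^{2} = \left(191 + 68\right)^{2} = 259^{2} = 67081$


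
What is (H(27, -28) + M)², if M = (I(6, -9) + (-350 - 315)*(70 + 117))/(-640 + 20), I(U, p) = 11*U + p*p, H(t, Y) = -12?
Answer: 852172864/24025 ≈ 35470.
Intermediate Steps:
I(U, p) = p² + 11*U (I(U, p) = 11*U + p² = p² + 11*U)
M = 31052/155 (M = (((-9)² + 11*6) + (-350 - 315)*(70 + 117))/(-640 + 20) = ((81 + 66) - 665*187)/(-620) = (147 - 124355)*(-1/620) = -124208*(-1/620) = 31052/155 ≈ 200.34)
(H(27, -28) + M)² = (-12 + 31052/155)² = (29192/155)² = 852172864/24025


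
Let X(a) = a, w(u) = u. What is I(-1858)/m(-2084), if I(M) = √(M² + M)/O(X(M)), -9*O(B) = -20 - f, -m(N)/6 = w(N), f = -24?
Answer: -3*√3450306/16672 ≈ -0.33424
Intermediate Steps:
m(N) = -6*N
O(B) = -4/9 (O(B) = -(-20 - 1*(-24))/9 = -(-20 + 24)/9 = -⅑*4 = -4/9)
I(M) = -9*√(M + M²)/4 (I(M) = √(M² + M)/(-4/9) = √(M + M²)*(-9/4) = -9*√(M + M²)/4)
I(-1858)/m(-2084) = (-9*√3450306/4)/((-6*(-2084))) = -9*√3450306/4/12504 = -9*√3450306/4*(1/12504) = -3*√3450306/16672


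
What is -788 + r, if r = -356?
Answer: -1144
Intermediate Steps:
-788 + r = -788 - 356 = -1144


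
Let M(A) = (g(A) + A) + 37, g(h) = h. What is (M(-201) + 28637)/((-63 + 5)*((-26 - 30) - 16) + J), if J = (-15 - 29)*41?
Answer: 7068/593 ≈ 11.919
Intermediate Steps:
M(A) = 37 + 2*A (M(A) = (A + A) + 37 = 2*A + 37 = 37 + 2*A)
J = -1804 (J = -44*41 = -1804)
(M(-201) + 28637)/((-63 + 5)*((-26 - 30) - 16) + J) = ((37 + 2*(-201)) + 28637)/((-63 + 5)*((-26 - 30) - 16) - 1804) = ((37 - 402) + 28637)/(-58*(-56 - 16) - 1804) = (-365 + 28637)/(-58*(-72) - 1804) = 28272/(4176 - 1804) = 28272/2372 = 28272*(1/2372) = 7068/593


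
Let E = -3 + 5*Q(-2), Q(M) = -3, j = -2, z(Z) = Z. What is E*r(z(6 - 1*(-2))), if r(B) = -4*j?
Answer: -144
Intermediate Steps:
r(B) = 8 (r(B) = -4*(-2) = 8)
E = -18 (E = -3 + 5*(-3) = -3 - 15 = -18)
E*r(z(6 - 1*(-2))) = -18*8 = -144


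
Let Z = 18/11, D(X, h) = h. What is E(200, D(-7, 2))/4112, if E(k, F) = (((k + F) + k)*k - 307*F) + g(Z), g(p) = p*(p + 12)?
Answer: 4828403/248776 ≈ 19.409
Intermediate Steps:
Z = 18/11 (Z = 18*(1/11) = 18/11 ≈ 1.6364)
g(p) = p*(12 + p)
E(k, F) = 2700/121 - 307*F + k*(F + 2*k) (E(k, F) = (((k + F) + k)*k - 307*F) + 18*(12 + 18/11)/11 = (((F + k) + k)*k - 307*F) + (18/11)*(150/11) = ((F + 2*k)*k - 307*F) + 2700/121 = (k*(F + 2*k) - 307*F) + 2700/121 = (-307*F + k*(F + 2*k)) + 2700/121 = 2700/121 - 307*F + k*(F + 2*k))
E(200, D(-7, 2))/4112 = (2700/121 - 307*2 + 2*200² + 2*200)/4112 = (2700/121 - 614 + 2*40000 + 400)*(1/4112) = (2700/121 - 614 + 80000 + 400)*(1/4112) = (9656806/121)*(1/4112) = 4828403/248776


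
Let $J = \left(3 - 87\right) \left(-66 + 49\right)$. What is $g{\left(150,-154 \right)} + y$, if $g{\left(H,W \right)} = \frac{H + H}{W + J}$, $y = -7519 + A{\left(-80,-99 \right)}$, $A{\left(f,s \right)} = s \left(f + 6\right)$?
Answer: $- \frac{122791}{637} \approx -192.76$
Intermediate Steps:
$A{\left(f,s \right)} = s \left(6 + f\right)$
$y = -193$ ($y = -7519 - 99 \left(6 - 80\right) = -7519 - -7326 = -7519 + 7326 = -193$)
$J = 1428$ ($J = \left(-84\right) \left(-17\right) = 1428$)
$g{\left(H,W \right)} = \frac{2 H}{1428 + W}$ ($g{\left(H,W \right)} = \frac{H + H}{W + 1428} = \frac{2 H}{1428 + W}$)
$g{\left(150,-154 \right)} + y = 2 \cdot 150 \frac{1}{1428 - 154} - 193 = 2 \cdot 150 \cdot \frac{1}{1274} - 193 = \frac{150}{637} - 193 = - \frac{122791}{637}$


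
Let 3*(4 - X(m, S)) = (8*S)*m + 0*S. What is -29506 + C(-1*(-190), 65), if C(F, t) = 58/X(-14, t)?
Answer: -107578789/3646 ≈ -29506.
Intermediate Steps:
X(m, S) = 4 - 8*S*m/3 (X(m, S) = 4 - ((8*S)*m + 0*S)/3 = 4 - (8*S*m + 0)/3 = 4 - 8*S*m/3)
C(F, t) = 58/(4 + 112*t/3) (C(F, t) = 58/(4 - 8/3*t*(-14)) = 58/(4 + 112*t/3))
-29506 + C(-1*(-190), 65) = -29506 + 87/(2*(3 + 28*65)) = -29506 + 87/(2*(3 + 1820)) = -29506 + (87/2)/1823 = -29506 + (87/2)*(1/1823) = -29506 + 87/3646 = -107578789/3646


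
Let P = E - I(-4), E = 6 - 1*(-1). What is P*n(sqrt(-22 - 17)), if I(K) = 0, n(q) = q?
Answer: 7*I*sqrt(39) ≈ 43.715*I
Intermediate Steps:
E = 7 (E = 6 + 1 = 7)
P = 7 (P = 7 - 1*0 = 7 + 0 = 7)
P*n(sqrt(-22 - 17)) = 7*sqrt(-22 - 17) = 7*sqrt(-39) = 7*(I*sqrt(39)) = 7*I*sqrt(39)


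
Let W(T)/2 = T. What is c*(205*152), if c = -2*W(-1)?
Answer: 124640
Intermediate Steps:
W(T) = 2*T
c = 4 (c = -4*(-1) = -2*(-2) = 4)
c*(205*152) = 4*(205*152) = 4*31160 = 124640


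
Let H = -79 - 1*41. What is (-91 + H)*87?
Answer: -18357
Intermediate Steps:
H = -120 (H = -79 - 41 = -120)
(-91 + H)*87 = (-91 - 120)*87 = -211*87 = -18357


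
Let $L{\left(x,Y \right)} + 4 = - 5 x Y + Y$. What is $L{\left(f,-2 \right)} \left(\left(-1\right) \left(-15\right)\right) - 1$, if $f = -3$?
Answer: $-541$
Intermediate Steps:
$L{\left(x,Y \right)} = -4 + Y - 5 Y x$ ($L{\left(x,Y \right)} = -4 + \left(- 5 x Y + Y\right) = -4 - \left(- Y + 5 Y x\right) = -4 + Y - 5 Y x$)
$L{\left(f,-2 \right)} \left(\left(-1\right) \left(-15\right)\right) - 1 = \left(-4 - 2 - \left(-10\right) \left(-3\right)\right) \left(\left(-1\right) \left(-15\right)\right) - 1 = \left(-4 - 2 - 30\right) 15 - 1 = \left(-36\right) 15 - 1 = -540 - 1 = -541$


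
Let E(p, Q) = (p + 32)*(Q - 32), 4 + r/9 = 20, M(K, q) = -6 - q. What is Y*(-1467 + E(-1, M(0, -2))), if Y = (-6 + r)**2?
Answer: -49190652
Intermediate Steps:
r = 144 (r = -36 + 9*20 = -36 + 180 = 144)
E(p, Q) = (-32 + Q)*(32 + p) (E(p, Q) = (32 + p)*(-32 + Q) = (-32 + Q)*(32 + p))
Y = 19044 (Y = (-6 + 144)**2 = 138**2 = 19044)
Y*(-1467 + E(-1, M(0, -2))) = 19044*(-1467 + (-1024 - 32*(-1) + 32*(-6 - 1*(-2)) + (-6 - 1*(-2))*(-1))) = 19044*(-1467 + (-1024 + 32 + 32*(-6 + 2) + (-6 + 2)*(-1))) = 19044*(-1467 + (-1024 + 32 + 32*(-4) - 4*(-1))) = 19044*(-1467 + (-1024 + 32 - 128 + 4)) = 19044*(-1467 - 1116) = 19044*(-2583) = -49190652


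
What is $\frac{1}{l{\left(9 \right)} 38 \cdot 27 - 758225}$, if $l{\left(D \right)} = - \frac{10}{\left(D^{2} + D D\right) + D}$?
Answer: $- \frac{1}{758285} \approx -1.3188 \cdot 10^{-6}$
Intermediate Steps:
$l{\left(D \right)} = - \frac{10}{D + 2 D^{2}}$ ($l{\left(D \right)} = - \frac{10}{\left(D^{2} + D^{2}\right) + D} = - \frac{10}{2 D^{2} + D} = - \frac{10}{D + 2 D^{2}}$)
$\frac{1}{l{\left(9 \right)} 38 \cdot 27 - 758225} = \frac{1}{- \frac{10}{9 \left(1 + 2 \cdot 9\right)} 38 \cdot 27 - 758225} = \frac{1}{\left(-10\right) \frac{1}{9} \frac{1}{1 + 18} \cdot 38 \cdot 27 - 758225} = \frac{1}{\left(-10\right) \frac{1}{9} \cdot \frac{1}{19} \cdot 38 \cdot 27 - 758225} = \frac{1}{\left(- \frac{10}{171}\right) 38 \cdot 27 - 758225} = \frac{1}{\left(- \frac{20}{9}\right) 27 - 758225} = \frac{1}{-60 - 758225} = \frac{1}{-758285} = - \frac{1}{758285}$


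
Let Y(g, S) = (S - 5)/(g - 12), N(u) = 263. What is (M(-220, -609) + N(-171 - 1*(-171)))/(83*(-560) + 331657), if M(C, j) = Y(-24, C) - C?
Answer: 1957/1140708 ≈ 0.0017156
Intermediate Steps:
Y(g, S) = (-5 + S)/(-12 + g)
M(C, j) = 5/36 - 37*C/36 (M(C, j) = (-5 + C)/(-12 - 24) - C = (-5 + C)/(-36) - C = -(-5 + C)/36 - C = (5/36 - C/36) - C = 5/36 - 37*C/36)
(M(-220, -609) + N(-171 - 1*(-171)))/(83*(-560) + 331657) = ((5/36 - 37/36*(-220)) + 263)/(83*(-560) + 331657) = ((5/36 + 2035/9) + 263)/(-46480 + 331657) = (905/4 + 263)/285177 = (1957/4)*(1/285177) = 1957/1140708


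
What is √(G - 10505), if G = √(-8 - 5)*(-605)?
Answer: √(-10505 - 605*I*√13) ≈ 10.585 - 103.04*I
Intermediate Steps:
G = -605*I*√13 (G = √(-13)*(-605) = (I*√13)*(-605) = -605*I*√13 ≈ -2181.4*I)
√(G - 10505) = √(-605*I*√13 - 10505) = √(-10505 - 605*I*√13)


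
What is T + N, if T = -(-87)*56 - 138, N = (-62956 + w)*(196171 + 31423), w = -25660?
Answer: -20168465170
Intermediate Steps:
N = -20168469904 (N = (-62956 - 25660)*(196171 + 31423) = -88616*227594 = -20168469904)
T = 4734 (T = -87*(-56) - 138 = 4872 - 138 = 4734)
T + N = 4734 - 20168469904 = -20168465170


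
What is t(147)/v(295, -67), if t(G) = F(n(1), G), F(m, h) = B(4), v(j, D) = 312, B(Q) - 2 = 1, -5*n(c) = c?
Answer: 1/104 ≈ 0.0096154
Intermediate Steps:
n(c) = -c/5
B(Q) = 3 (B(Q) = 2 + 1 = 3)
F(m, h) = 3
t(G) = 3
t(147)/v(295, -67) = 3/312 = 3*(1/312) = 1/104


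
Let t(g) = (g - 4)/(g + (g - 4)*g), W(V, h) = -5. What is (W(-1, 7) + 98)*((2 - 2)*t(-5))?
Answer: 0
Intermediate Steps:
t(g) = (-4 + g)/(g + g*(-4 + g)) (t(g) = (-4 + g)/(g + (-4 + g)*g) = (-4 + g)/(g + g*(-4 + g)))
(W(-1, 7) + 98)*((2 - 2)*t(-5)) = (-5 + 98)*((2 - 2)*((-4 - 5)/((-5)*(-3 - 5)))) = 93*(0*(-⅕*(-9)/(-8))) = 93*(0*(-⅕*(-⅛)*(-9))) = 93*(0*(-9/40)) = 93*0 = 0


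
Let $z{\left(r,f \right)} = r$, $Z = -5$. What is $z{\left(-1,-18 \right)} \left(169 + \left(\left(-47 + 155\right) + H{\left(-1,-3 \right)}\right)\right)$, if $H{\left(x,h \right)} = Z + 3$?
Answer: $-275$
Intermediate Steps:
$H{\left(x,h \right)} = -2$ ($H{\left(x,h \right)} = -5 + 3 = -2$)
$z{\left(-1,-18 \right)} \left(169 + \left(\left(-47 + 155\right) + H{\left(-1,-3 \right)}\right)\right) = - (169 + \left(\left(-47 + 155\right) - 2\right)) = - (169 + \left(108 - 2\right)) = - (169 + 106) = \left(-1\right) 275 = -275$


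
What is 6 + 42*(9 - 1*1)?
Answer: 342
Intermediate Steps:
6 + 42*(9 - 1*1) = 6 + 42*(9 - 1) = 6 + 42*8 = 6 + 336 = 342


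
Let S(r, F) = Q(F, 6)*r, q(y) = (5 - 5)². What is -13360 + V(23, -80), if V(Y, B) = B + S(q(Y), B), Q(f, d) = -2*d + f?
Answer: -13440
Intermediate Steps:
q(y) = 0 (q(y) = 0² = 0)
Q(f, d) = f - 2*d
S(r, F) = r*(-12 + F) (S(r, F) = (F - 2*6)*r = (F - 12)*r = (-12 + F)*r = r*(-12 + F))
V(Y, B) = B (V(Y, B) = B + 0*(-12 + B) = B + 0 = B)
-13360 + V(23, -80) = -13360 - 80 = -13440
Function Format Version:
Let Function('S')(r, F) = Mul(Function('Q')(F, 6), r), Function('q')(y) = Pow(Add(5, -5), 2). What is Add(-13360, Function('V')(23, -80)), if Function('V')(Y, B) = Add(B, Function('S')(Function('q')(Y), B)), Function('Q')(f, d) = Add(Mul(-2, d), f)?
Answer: -13440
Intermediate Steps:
Function('q')(y) = 0 (Function('q')(y) = Pow(0, 2) = 0)
Function('Q')(f, d) = Add(f, Mul(-2, d))
Function('S')(r, F) = Mul(r, Add(-12, F)) (Function('S')(r, F) = Mul(Add(F, Mul(-2, 6)), r) = Mul(Add(F, -12), r) = Mul(Add(-12, F), r) = Mul(r, Add(-12, F)))
Function('V')(Y, B) = B (Function('V')(Y, B) = Add(B, Mul(0, Add(-12, B))) = Add(B, 0) = B)
Add(-13360, Function('V')(23, -80)) = Add(-13360, -80) = -13440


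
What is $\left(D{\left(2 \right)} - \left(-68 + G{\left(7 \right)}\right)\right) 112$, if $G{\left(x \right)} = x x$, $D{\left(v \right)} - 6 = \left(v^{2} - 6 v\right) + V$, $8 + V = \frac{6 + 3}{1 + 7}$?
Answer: $1134$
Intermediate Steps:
$V = - \frac{55}{8}$ ($V = -8 + \frac{6 + 3}{1 + 7} = -8 + \frac{9}{8} = - \frac{55}{8} \approx -6.875$)
$D{\left(v \right)} = - \frac{7}{8} + v^{2} - 6 v$ ($D{\left(v \right)} = 6 - \left(\frac{55}{8} - v^{2} + 6 v\right) = - \frac{7}{8} + v^{2} - 6 v$)
$G{\left(x \right)} = x^{2}$
$\left(D{\left(2 \right)} - \left(-68 + G{\left(7 \right)}\right)\right) 112 = \left(\left(- \frac{7}{8} + 2^{2} - 12\right) + \left(68 - 7^{2}\right)\right) 112 = \left(\left(- \frac{7}{8} + 4 - 12\right) + \left(68 - 49\right)\right) 112 = \left(- \frac{71}{8} + \left(68 - 49\right)\right) 112 = \left(- \frac{71}{8} + 19\right) 112 = \frac{81}{8} \cdot 112 = 1134$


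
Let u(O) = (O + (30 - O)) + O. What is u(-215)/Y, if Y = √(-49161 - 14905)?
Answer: 185*I*√64066/64066 ≈ 0.7309*I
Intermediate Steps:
Y = I*√64066 (Y = √(-64066) = I*√64066 ≈ 253.11*I)
u(O) = 30 + O
u(-215)/Y = (30 - 215)/((I*√64066)) = -(-185)*I*√64066/64066 = 185*I*√64066/64066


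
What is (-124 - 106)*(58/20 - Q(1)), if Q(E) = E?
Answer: -437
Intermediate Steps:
(-124 - 106)*(58/20 - Q(1)) = (-124 - 106)*(58/20 - 1*1) = -230*(58*(1/20) - 1) = -230*(29/10 - 1) = -230*19/10 = -437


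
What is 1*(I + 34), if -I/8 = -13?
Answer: 138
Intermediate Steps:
I = 104 (I = -8*(-13) = 104)
1*(I + 34) = 1*(104 + 34) = 1*138 = 138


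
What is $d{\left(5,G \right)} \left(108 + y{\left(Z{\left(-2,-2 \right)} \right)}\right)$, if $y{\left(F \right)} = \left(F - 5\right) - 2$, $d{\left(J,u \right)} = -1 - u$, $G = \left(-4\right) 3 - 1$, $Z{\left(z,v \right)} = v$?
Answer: $1188$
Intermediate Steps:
$G = -13$ ($G = -12 - 1 = -13$)
$y{\left(F \right)} = -7 + F$ ($y{\left(F \right)} = \left(-5 + F\right) - 2 = -7 + F$)
$d{\left(5,G \right)} \left(108 + y{\left(Z{\left(-2,-2 \right)} \right)}\right) = \left(-1 - -13\right) \left(108 - 9\right) = \left(-1 + 13\right) \left(108 - 9\right) = 12 \cdot 99 = 1188$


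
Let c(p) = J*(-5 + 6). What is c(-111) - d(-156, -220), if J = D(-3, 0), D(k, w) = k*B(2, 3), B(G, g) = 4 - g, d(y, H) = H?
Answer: 217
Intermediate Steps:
D(k, w) = k (D(k, w) = k*(4 - 1*3) = k*(4 - 3) = k*1 = k)
J = -3
c(p) = -3 (c(p) = -3*(-5 + 6) = -3*1 = -3)
c(-111) - d(-156, -220) = -3 - 1*(-220) = -3 + 220 = 217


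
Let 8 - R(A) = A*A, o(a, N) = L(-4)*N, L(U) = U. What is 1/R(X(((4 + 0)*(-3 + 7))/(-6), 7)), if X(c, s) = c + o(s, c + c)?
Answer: -9/3064 ≈ -0.0029373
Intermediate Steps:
o(a, N) = -4*N
X(c, s) = -7*c (X(c, s) = c - 4*(c + c) = c - 8*c = -7*c)
R(A) = 8 - A**2 (R(A) = 8 - A*A = 8 - A**2)
1/R(X(((4 + 0)*(-3 + 7))/(-6), 7)) = 1/(8 - (-7*(4 + 0)*(-3 + 7)/(-6))**2) = 1/(8 - (-7*4*4*(-1)/6)**2) = 1/(8 - (-112*(-1)/6)**2) = 1/(8 - (-7*(-8/3))**2) = 1/(8 - (56/3)**2) = 1/(8 - 1*3136/9) = 1/(8 - 3136/9) = 1/(-3064/9) = -9/3064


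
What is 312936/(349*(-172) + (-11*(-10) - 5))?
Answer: -312936/59923 ≈ -5.2223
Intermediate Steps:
312936/(349*(-172) + (-11*(-10) - 5)) = 312936/(-60028 + (110 - 5)) = 312936/(-60028 + 105) = 312936/(-59923) = 312936*(-1/59923) = -312936/59923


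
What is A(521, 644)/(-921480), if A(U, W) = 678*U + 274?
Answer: -44189/115185 ≈ -0.38364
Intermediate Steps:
A(U, W) = 274 + 678*U
A(521, 644)/(-921480) = (274 + 678*521)/(-921480) = (274 + 353238)*(-1/921480) = 353512*(-1/921480) = -44189/115185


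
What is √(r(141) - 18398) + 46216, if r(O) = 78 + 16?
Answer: 46216 + 8*I*√286 ≈ 46216.0 + 135.29*I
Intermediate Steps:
r(O) = 94
√(r(141) - 18398) + 46216 = √(94 - 18398) + 46216 = √(-18304) + 46216 = 8*I*√286 + 46216 = 46216 + 8*I*√286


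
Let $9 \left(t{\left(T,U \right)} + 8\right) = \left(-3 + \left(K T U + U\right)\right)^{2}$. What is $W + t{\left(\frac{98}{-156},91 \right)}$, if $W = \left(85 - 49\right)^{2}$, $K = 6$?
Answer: $8513$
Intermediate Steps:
$W = 1296$ ($W = 36^{2} = 1296$)
$t{\left(T,U \right)} = -8 + \frac{\left(-3 + U + 6 T U\right)^{2}}{9}$ ($t{\left(T,U \right)} = -8 + \frac{\left(-3 + \left(6 T U + U\right)\right)^{2}}{9} = -8 + \frac{\left(-3 + \left(U + 6 T U\right)\right)^{2}}{9} = -8 + \frac{\left(-3 + U + 6 T U\right)^{2}}{9}$)
$W + t{\left(\frac{98}{-156},91 \right)} = 1296 - \left(8 - \frac{\left(-3 + 91 + 6 \frac{98}{-156} \cdot 91\right)^{2}}{9}\right) = 1296 - \left(8 - \frac{\left(-3 + 91 + 6 \cdot 98 \left(- \frac{1}{156}\right) 91\right)^{2}}{9}\right) = 1296 - \left(8 - \frac{\left(-3 + 91 + 6 \left(- \frac{49}{78}\right) 91\right)^{2}}{9}\right) = 1296 - \left(8 - \frac{\left(-3 + 91 - 343\right)^{2}}{9}\right) = 1296 - \left(8 - \frac{\left(-255\right)^{2}}{9}\right) = 1296 + \left(-8 + \frac{1}{9} \cdot 65025\right) = 1296 + \left(-8 + 7225\right) = 1296 + 7217 = 8513$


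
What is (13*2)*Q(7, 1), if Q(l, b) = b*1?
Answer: 26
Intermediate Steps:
Q(l, b) = b
(13*2)*Q(7, 1) = (13*2)*1 = 26*1 = 26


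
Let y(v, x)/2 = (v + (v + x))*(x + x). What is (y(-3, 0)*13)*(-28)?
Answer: 0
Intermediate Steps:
y(v, x) = 4*x*(x + 2*v) (y(v, x) = 2*((v + (v + x))*(x + x)) = 2*((x + 2*v)*(2*x)) = 2*(2*x*(x + 2*v)) = 4*x*(x + 2*v))
(y(-3, 0)*13)*(-28) = ((4*0*(0 + 2*(-3)))*13)*(-28) = ((4*0*(0 - 6))*13)*(-28) = ((4*0*(-6))*13)*(-28) = (0*13)*(-28) = 0*(-28) = 0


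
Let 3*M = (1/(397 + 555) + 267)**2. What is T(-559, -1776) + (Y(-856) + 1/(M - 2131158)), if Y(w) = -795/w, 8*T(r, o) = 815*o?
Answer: -887407667480596586907/4904726815265576 ≈ -1.8093e+5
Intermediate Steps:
T(r, o) = 815*o/8 (T(r, o) = (815*o)/8 = 815*o/8)
M = 64610014225/2718912 (M = (1/(397 + 555) + 267)**2/3 = (1/952 + 267)**2/3 = (254185/952)**2/3 = (1/3)*(64610014225/906304) = 64610014225/2718912 ≈ 23763.)
T(-559, -1776) + (Y(-856) + 1/(M - 2131158)) = (815/8)*(-1776) + (-795/(-856) + 1/(64610014225/2718912 - 2131158)) = -180930 + (-795*(-1/856) + 1/(-5729821045871/2718912)) = -180930 + (795/856 - 2718912/5729821045871) = -180930 + 4555205404078773/4904726815265576 = -887407667480596586907/4904726815265576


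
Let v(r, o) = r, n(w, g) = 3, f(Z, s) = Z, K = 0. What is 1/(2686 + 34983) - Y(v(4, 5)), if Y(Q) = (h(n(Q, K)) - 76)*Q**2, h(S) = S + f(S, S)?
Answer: 42189281/37669 ≈ 1120.0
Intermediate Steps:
h(S) = 2*S (h(S) = S + S = 2*S)
Y(Q) = -70*Q**2 (Y(Q) = (2*3 - 76)*Q**2 = (6 - 76)*Q**2 = -70*Q**2)
1/(2686 + 34983) - Y(v(4, 5)) = 1/(2686 + 34983) - (-70)*4**2 = 1/37669 - (-70)*16 = 1/37669 - 1*(-1120) = 1/37669 + 1120 = 42189281/37669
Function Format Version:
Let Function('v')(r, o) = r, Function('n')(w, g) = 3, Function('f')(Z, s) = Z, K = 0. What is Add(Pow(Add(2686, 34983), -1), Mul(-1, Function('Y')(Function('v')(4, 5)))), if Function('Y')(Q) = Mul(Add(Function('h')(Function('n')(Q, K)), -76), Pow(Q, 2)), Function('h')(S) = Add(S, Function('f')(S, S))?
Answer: Rational(42189281, 37669) ≈ 1120.0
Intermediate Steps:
Function('h')(S) = Mul(2, S) (Function('h')(S) = Add(S, S) = Mul(2, S))
Function('Y')(Q) = Mul(-70, Pow(Q, 2)) (Function('Y')(Q) = Mul(Add(Mul(2, 3), -76), Pow(Q, 2)) = Mul(Add(6, -76), Pow(Q, 2)) = Mul(-70, Pow(Q, 2)))
Add(Pow(Add(2686, 34983), -1), Mul(-1, Function('Y')(Function('v')(4, 5)))) = Add(Pow(Add(2686, 34983), -1), Mul(-1, Mul(-70, Pow(4, 2)))) = Add(Pow(37669, -1), Mul(-1, Mul(-70, 16))) = Add(Rational(1, 37669), Mul(-1, -1120)) = Add(Rational(1, 37669), 1120) = Rational(42189281, 37669)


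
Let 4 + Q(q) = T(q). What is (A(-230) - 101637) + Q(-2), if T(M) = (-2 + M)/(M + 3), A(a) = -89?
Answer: -101734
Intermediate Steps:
T(M) = (-2 + M)/(3 + M)
Q(q) = -4 + (-2 + q)/(3 + q)
(A(-230) - 101637) + Q(-2) = (-89 - 101637) + (-14 - 3*(-2))/(3 - 2) = -101726 + (-14 + 6)/1 = -101726 + 1*(-8) = -101726 - 8 = -101734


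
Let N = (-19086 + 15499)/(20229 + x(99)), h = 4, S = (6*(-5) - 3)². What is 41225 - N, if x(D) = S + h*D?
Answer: 895163237/21714 ≈ 41225.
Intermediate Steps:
S = 1089 (S = (-30 - 3)² = (-33)² = 1089)
x(D) = 1089 + 4*D
N = -3587/21714 (N = (-19086 + 15499)/(20229 + (1089 + 4*99)) = -3587/(20229 + (1089 + 396)) = -3587/(20229 + 1485) = -3587/21714 ≈ -0.16519)
41225 - N = 41225 - 1*(-3587/21714) = 41225 + 3587/21714 = 895163237/21714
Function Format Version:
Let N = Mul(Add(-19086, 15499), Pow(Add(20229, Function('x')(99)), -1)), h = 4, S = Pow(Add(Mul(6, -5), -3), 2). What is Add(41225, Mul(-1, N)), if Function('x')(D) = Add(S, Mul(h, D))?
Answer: Rational(895163237, 21714) ≈ 41225.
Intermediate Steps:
S = 1089 (S = Pow(Add(-30, -3), 2) = Pow(-33, 2) = 1089)
Function('x')(D) = Add(1089, Mul(4, D))
N = Rational(-3587, 21714) (N = Mul(Add(-19086, 15499), Pow(Add(20229, Add(1089, Mul(4, 99))), -1)) = Mul(-3587, Pow(Add(20229, Add(1089, 396)), -1)) = Mul(-3587, Pow(Add(20229, 1485), -1)) = Mul(-3587, Pow(21714, -1)) = Mul(-3587, Rational(1, 21714)) = Rational(-3587, 21714) ≈ -0.16519)
Add(41225, Mul(-1, N)) = Add(41225, Mul(-1, Rational(-3587, 21714))) = Add(41225, Rational(3587, 21714)) = Rational(895163237, 21714)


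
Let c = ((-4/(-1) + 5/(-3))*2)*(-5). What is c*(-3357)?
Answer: 78330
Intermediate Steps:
c = -70/3 (c = ((-4*(-1) + 5*(-⅓))*2)*(-5) = ((4 - 5/3)*2)*(-5) = ((7/3)*2)*(-5) = (14/3)*(-5) = -70/3 ≈ -23.333)
c*(-3357) = -70/3*(-3357) = 78330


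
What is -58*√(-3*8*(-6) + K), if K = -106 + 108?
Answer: -58*√146 ≈ -700.82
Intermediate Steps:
K = 2
-58*√(-3*8*(-6) + K) = -58*√(-3*8*(-6) + 2) = -58*√(-24*(-6) + 2) = -58*√(144 + 2) = -58*√146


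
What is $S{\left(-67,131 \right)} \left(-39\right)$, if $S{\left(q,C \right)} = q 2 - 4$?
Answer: $5382$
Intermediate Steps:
$S{\left(q,C \right)} = -4 + 2 q$ ($S{\left(q,C \right)} = 2 q - 4 = -4 + 2 q$)
$S{\left(-67,131 \right)} \left(-39\right) = \left(-4 + 2 \left(-67\right)\right) \left(-39\right) = \left(-4 - 134\right) \left(-39\right) = \left(-138\right) \left(-39\right) = 5382$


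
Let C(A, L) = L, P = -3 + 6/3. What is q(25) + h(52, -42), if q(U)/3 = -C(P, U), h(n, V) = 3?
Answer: -72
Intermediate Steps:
P = -1 (P = -3 + 6*(⅓) = -3 + 2 = -1)
q(U) = -3*U (q(U) = 3*(-U) = -3*U)
q(25) + h(52, -42) = -3*25 + 3 = -75 + 3 = -72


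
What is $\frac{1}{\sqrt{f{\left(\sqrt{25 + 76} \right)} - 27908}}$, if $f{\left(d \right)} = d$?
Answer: $- \frac{i}{\sqrt{27908 - \sqrt{101}}} \approx - 0.0059871 i$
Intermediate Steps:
$\frac{1}{\sqrt{f{\left(\sqrt{25 + 76} \right)} - 27908}} = \frac{1}{\sqrt{\sqrt{25 + 76} - 27908}} = \frac{1}{\sqrt{\sqrt{101} - 27908}} = \frac{1}{\sqrt{-27908 + \sqrt{101}}}$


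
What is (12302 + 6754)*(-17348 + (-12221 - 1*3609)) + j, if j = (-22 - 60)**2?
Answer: -632233244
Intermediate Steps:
j = 6724 (j = (-82)**2 = 6724)
(12302 + 6754)*(-17348 + (-12221 - 1*3609)) + j = (12302 + 6754)*(-17348 + (-12221 - 1*3609)) + 6724 = 19056*(-17348 + (-12221 - 3609)) + 6724 = 19056*(-17348 - 15830) + 6724 = 19056*(-33178) + 6724 = -632239968 + 6724 = -632233244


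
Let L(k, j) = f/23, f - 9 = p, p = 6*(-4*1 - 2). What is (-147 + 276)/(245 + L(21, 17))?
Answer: 2967/5608 ≈ 0.52907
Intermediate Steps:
p = -36 (p = 6*(-4 - 2) = 6*(-6) = -36)
f = -27 (f = 9 - 36 = -27)
L(k, j) = -27/23
(-147 + 276)/(245 + L(21, 17)) = (-147 + 276)/(245 - 27/23) = 129/(5608/23) = 129*(23/5608) = 2967/5608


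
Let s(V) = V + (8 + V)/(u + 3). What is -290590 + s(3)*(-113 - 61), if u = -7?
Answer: -581267/2 ≈ -2.9063e+5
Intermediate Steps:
s(V) = -2 + 3*V/4 (s(V) = V + (8 + V)/(-7 + 3) = V + (8 + V)/(-4) = V + (8 + V)*(-¼) = V + (-2 - V/4) = -2 + 3*V/4)
-290590 + s(3)*(-113 - 61) = -290590 + (-2 + (¾)*3)*(-113 - 61) = -290590 + (-2 + 9/4)*(-174) = -290590 + (¼)*(-174) = -290590 - 87/2 = -581267/2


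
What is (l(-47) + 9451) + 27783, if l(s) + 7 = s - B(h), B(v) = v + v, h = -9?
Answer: 37198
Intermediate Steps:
B(v) = 2*v
l(s) = 11 + s (l(s) = -7 + (s - 2*(-9)) = -7 + (s - 1*(-18)) = -7 + (s + 18) = -7 + (18 + s) = 11 + s)
(l(-47) + 9451) + 27783 = ((11 - 47) + 9451) + 27783 = (-36 + 9451) + 27783 = 9415 + 27783 = 37198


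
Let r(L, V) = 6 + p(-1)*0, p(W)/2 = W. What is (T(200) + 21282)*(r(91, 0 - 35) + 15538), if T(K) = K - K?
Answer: 330807408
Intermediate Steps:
T(K) = 0
p(W) = 2*W
r(L, V) = 6 (r(L, V) = 6 + (2*(-1))*0 = 6 - 2*0 = 6 + 0 = 6)
(T(200) + 21282)*(r(91, 0 - 35) + 15538) = (0 + 21282)*(6 + 15538) = 21282*15544 = 330807408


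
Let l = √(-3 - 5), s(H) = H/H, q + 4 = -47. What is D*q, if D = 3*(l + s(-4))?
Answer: -153 - 306*I*√2 ≈ -153.0 - 432.75*I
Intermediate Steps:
q = -51 (q = -4 - 47 = -51)
s(H) = 1
l = 2*I*√2 (l = √(-8) = 2*I*√2 ≈ 2.8284*I)
D = 3 + 6*I*√2 (D = 3*(2*I*√2 + 1) = 3*(1 + 2*I*√2) = 3 + 6*I*√2 ≈ 3.0 + 8.4853*I)
D*q = (3 + 6*I*√2)*(-51) = -153 - 306*I*√2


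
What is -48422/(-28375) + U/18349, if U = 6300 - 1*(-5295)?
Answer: 1217503403/520652875 ≈ 2.3384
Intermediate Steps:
U = 11595 (U = 6300 + 5295 = 11595)
-48422/(-28375) + U/18349 = -48422/(-28375) + 11595/18349 = -48422*(-1/28375) + 11595*(1/18349) = 48422/28375 + 11595/18349 = 1217503403/520652875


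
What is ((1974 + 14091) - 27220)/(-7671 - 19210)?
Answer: 11155/26881 ≈ 0.41498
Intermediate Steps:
((1974 + 14091) - 27220)/(-7671 - 19210) = (16065 - 27220)/(-26881) = -11155*(-1/26881) = 11155/26881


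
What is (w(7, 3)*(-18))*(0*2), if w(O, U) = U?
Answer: 0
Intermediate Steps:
(w(7, 3)*(-18))*(0*2) = (3*(-18))*(0*2) = -54*0 = 0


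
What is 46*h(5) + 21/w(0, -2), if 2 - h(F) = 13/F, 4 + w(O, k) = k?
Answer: -311/10 ≈ -31.100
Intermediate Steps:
w(O, k) = -4 + k
h(F) = 2 - 13/F
46*h(5) + 21/w(0, -2) = 46*(2 - 13/5) + 21/(-4 - 2) = 46*(2 - 13*⅕) + 21/(-6) = 46*(2 - 13/5) + 21*(-⅙) = 46*(-⅗) - 7/2 = -138/5 - 7/2 = -311/10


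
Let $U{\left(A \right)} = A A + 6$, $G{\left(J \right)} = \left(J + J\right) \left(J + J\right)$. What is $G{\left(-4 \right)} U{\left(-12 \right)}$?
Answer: $9600$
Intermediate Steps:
$G{\left(J \right)} = 4 J^{2}$ ($G{\left(J \right)} = 2 J 2 J = 4 J^{2}$)
$U{\left(A \right)} = 6 + A^{2}$ ($U{\left(A \right)} = A^{2} + 6 = 6 + A^{2}$)
$G{\left(-4 \right)} U{\left(-12 \right)} = 4 \left(-4\right)^{2} \left(6 + \left(-12\right)^{2}\right) = 4 \cdot 16 \left(6 + 144\right) = 64 \cdot 150 = 9600$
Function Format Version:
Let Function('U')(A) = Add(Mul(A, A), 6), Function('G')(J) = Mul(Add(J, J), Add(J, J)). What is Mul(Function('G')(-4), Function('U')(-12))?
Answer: 9600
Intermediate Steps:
Function('G')(J) = Mul(4, Pow(J, 2)) (Function('G')(J) = Mul(Mul(2, J), Mul(2, J)) = Mul(4, Pow(J, 2)))
Function('U')(A) = Add(6, Pow(A, 2)) (Function('U')(A) = Add(Pow(A, 2), 6) = Add(6, Pow(A, 2)))
Mul(Function('G')(-4), Function('U')(-12)) = Mul(Mul(4, Pow(-4, 2)), Add(6, Pow(-12, 2))) = Mul(Mul(4, 16), Add(6, 144)) = Mul(64, 150) = 9600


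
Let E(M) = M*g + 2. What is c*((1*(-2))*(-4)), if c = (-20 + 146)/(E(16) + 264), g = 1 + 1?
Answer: 504/149 ≈ 3.3825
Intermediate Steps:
g = 2
E(M) = 2 + 2*M (E(M) = M*2 + 2 = 2*M + 2 = 2 + 2*M)
c = 63/149 (c = (-20 + 146)/((2 + 2*16) + 264) = 126/((2 + 32) + 264) = 126/(34 + 264) = 126/298 = 126*(1/298) = 63/149 ≈ 0.42282)
c*((1*(-2))*(-4)) = 63*((1*(-2))*(-4))/149 = 63*(-2*(-4))/149 = (63/149)*8 = 504/149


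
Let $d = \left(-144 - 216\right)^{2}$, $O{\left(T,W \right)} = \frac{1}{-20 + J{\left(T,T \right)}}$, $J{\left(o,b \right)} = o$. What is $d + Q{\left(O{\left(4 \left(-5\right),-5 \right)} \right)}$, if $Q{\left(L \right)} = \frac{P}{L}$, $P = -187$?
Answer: $137080$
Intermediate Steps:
$O{\left(T,W \right)} = \frac{1}{-20 + T}$
$d = 129600$ ($d = \left(-360\right)^{2} = 129600$)
$Q{\left(L \right)} = - \frac{187}{L}$
$d + Q{\left(O{\left(4 \left(-5\right),-5 \right)} \right)} = 129600 - \frac{187}{\frac{1}{-20 + 4 \left(-5\right)}} = 129600 - \frac{187}{\frac{1}{-20 - 20}} = 129600 - \frac{187}{\frac{1}{-40}} = 129600 - \frac{187}{- \frac{1}{40}} = 129600 - -7480 = 129600 + 7480 = 137080$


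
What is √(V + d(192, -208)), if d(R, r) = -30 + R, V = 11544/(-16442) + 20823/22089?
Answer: √594454190730330773/60531223 ≈ 12.737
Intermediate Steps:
V = 14562725/60531223 (V = 11544*(-1/16442) + 20823*(1/22089) = -5772/8221 + 6941/7363 = 14562725/60531223 ≈ 0.24058)
√(V + d(192, -208)) = √(14562725/60531223 + (-30 + 192)) = √(14562725/60531223 + 162) = √(9820620851/60531223) = √594454190730330773/60531223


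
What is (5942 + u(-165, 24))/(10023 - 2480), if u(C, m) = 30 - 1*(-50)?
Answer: 6022/7543 ≈ 0.79836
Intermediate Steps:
u(C, m) = 80 (u(C, m) = 30 + 50 = 80)
(5942 + u(-165, 24))/(10023 - 2480) = (5942 + 80)/(10023 - 2480) = 6022/7543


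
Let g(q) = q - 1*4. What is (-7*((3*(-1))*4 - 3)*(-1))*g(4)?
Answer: 0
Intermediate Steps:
g(q) = -4 + q (g(q) = q - 4 = -4 + q)
(-7*((3*(-1))*4 - 3)*(-1))*g(4) = (-7*((3*(-1))*4 - 3)*(-1))*(-4 + 4) = -7*(-3*4 - 3)*(-1)*0 = -7*(-12 - 3)*(-1)*0 = -(-105)*(-1)*0 = -7*15*0 = -105*0 = 0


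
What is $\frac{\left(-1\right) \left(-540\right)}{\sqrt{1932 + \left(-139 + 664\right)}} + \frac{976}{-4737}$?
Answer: $- \frac{976}{4737} + \frac{60 \sqrt{273}}{91} \approx 10.688$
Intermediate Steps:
$\frac{\left(-1\right) \left(-540\right)}{\sqrt{1932 + \left(-139 + 664\right)}} + \frac{976}{-4737} = \frac{540}{\sqrt{1932 + 525}} + 976 \left(- \frac{1}{4737}\right) = \frac{540}{\sqrt{2457}} - \frac{976}{4737} = \frac{540}{3 \sqrt{273}} - \frac{976}{4737} = 540 \frac{\sqrt{273}}{819} - \frac{976}{4737} = \frac{60 \sqrt{273}}{91} - \frac{976}{4737} = - \frac{976}{4737} + \frac{60 \sqrt{273}}{91}$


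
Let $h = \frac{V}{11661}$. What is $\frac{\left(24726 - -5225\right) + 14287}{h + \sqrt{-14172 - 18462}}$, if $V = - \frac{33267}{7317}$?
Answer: $- \frac{82556022133962}{156199196648102035} - \frac{4446550875988770822 i \sqrt{74}}{156199196648102035} \approx -0.00052853 - 244.88 i$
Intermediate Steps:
$V = - \frac{11089}{2439}$ ($V = \left(-33267\right) \frac{1}{7317} = - \frac{11089}{2439} \approx -4.5465$)
$h = - \frac{853}{2187783}$ ($h = - \frac{11089}{2439 \cdot 11661} = \left(- \frac{11089}{2439}\right) \frac{1}{11661} = - \frac{853}{2187783} \approx -0.00038989$)
$\frac{\left(24726 - -5225\right) + 14287}{h + \sqrt{-14172 - 18462}} = \frac{\left(24726 - -5225\right) + 14287}{- \frac{853}{2187783} + \sqrt{-14172 - 18462}} = \frac{\left(24726 + 5225\right) + 14287}{- \frac{853}{2187783} + \sqrt{-32634}} = \frac{29951 + 14287}{- \frac{853}{2187783} + 21 i \sqrt{74}} = \frac{44238}{- \frac{853}{2187783} + 21 i \sqrt{74}}$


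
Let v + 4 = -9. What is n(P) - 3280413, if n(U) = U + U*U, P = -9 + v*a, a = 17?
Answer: -3227743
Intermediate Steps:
v = -13 (v = -4 - 9 = -13)
P = -230 (P = -9 - 13*17 = -9 - 221 = -230)
n(U) = U + U**2
n(P) - 3280413 = -230*(1 - 230) - 3280413 = -230*(-229) - 3280413 = 52670 - 3280413 = -3227743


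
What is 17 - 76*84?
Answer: -6367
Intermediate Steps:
17 - 76*84 = 17 - 6384 = -6367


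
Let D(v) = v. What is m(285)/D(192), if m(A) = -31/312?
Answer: -31/59904 ≈ -0.00051749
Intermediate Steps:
m(A) = -31/312 (m(A) = -31*1/312 = -31/312)
m(285)/D(192) = -31/312/192 = -31/312*1/192 = -31/59904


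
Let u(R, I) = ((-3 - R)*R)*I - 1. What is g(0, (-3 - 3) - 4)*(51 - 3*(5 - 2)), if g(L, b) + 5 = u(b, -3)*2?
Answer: 17346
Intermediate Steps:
u(R, I) = -1 + I*R*(-3 - R) (u(R, I) = (R*(-3 - R))*I - 1 = I*R*(-3 - R) - 1 = -1 + I*R*(-3 - R))
g(L, b) = -7 + 6*b**2 + 18*b (g(L, b) = -5 + (-1 - 1*(-3)*b**2 - 3*(-3)*b)*2 = -5 + (-1 + 3*b**2 + 9*b)*2 = -5 + (-2 + 6*b**2 + 18*b) = -7 + 6*b**2 + 18*b)
g(0, (-3 - 3) - 4)*(51 - 3*(5 - 2)) = (-7 + 6*((-3 - 3) - 4)**2 + 18*((-3 - 3) - 4))*(51 - 3*(5 - 2)) = (-7 + 6*(-6 - 4)**2 + 18*(-6 - 4))*(51 - 3*3) = (-7 + 6*(-10)**2 + 18*(-10))*(51 - 9) = (-7 + 6*100 - 180)*42 = (-7 + 600 - 180)*42 = 413*42 = 17346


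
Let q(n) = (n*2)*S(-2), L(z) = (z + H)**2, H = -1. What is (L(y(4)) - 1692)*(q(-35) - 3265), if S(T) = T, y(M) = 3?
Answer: 5275000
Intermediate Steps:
L(z) = (-1 + z)**2 (L(z) = (z - 1)**2 = (-1 + z)**2)
q(n) = -4*n (q(n) = (n*2)*(-2) = (2*n)*(-2) = -4*n)
(L(y(4)) - 1692)*(q(-35) - 3265) = ((-1 + 3)**2 - 1692)*(-4*(-35) - 3265) = (2**2 - 1692)*(140 - 3265) = (4 - 1692)*(-3125) = -1688*(-3125) = 5275000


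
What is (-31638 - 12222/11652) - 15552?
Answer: -91645017/1942 ≈ -47191.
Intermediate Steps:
(-31638 - 12222/11652) - 15552 = (-31638 - 12222*1/11652) - 15552 = (-31638 - 2037/1942) - 15552 = -61443033/1942 - 15552 = -91645017/1942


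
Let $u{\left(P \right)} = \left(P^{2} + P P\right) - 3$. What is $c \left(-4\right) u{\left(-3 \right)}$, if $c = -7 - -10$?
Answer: $-180$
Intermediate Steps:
$c = 3$ ($c = -7 + 10 = 3$)
$u{\left(P \right)} = -3 + 2 P^{2}$ ($u{\left(P \right)} = \left(P^{2} + P^{2}\right) - 3 = 2 P^{2} - 3 = -3 + 2 P^{2}$)
$c \left(-4\right) u{\left(-3 \right)} = 3 \left(-4\right) \left(-3 + 2 \left(-3\right)^{2}\right) = - 12 \left(-3 + 2 \cdot 9\right) = - 12 \left(-3 + 18\right) = \left(-12\right) 15 = -180$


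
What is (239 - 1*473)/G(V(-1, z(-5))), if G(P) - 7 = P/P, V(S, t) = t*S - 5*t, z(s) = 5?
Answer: -117/4 ≈ -29.250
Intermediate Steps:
V(S, t) = -5*t + S*t (V(S, t) = S*t - 5*t = -5*t + S*t)
G(P) = 8 (G(P) = 7 + P/P = 7 + 1 = 8)
(239 - 1*473)/G(V(-1, z(-5))) = (239 - 1*473)/8 = (239 - 473)*(⅛) = -234*⅛ = -117/4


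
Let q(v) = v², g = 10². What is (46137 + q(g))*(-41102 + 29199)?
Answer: -668198711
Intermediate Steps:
g = 100
(46137 + q(g))*(-41102 + 29199) = (46137 + 100²)*(-41102 + 29199) = (46137 + 10000)*(-11903) = 56137*(-11903) = -668198711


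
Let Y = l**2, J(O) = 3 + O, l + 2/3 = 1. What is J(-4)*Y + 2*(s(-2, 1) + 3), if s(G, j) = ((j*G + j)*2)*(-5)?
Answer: 233/9 ≈ 25.889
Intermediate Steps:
s(G, j) = -10*j - 10*G*j (s(G, j) = ((G*j + j)*2)*(-5) = ((j + G*j)*2)*(-5) = (2*j + 2*G*j)*(-5) = -10*j - 10*G*j)
l = 1/3 (l = -2/3 + 1 = 1/3 ≈ 0.33333)
Y = 1/9 (Y = (1/3)**2 = 1/9 ≈ 0.11111)
J(-4)*Y + 2*(s(-2, 1) + 3) = (3 - 4)*(1/9) + 2*(-10*1*(1 - 2) + 3) = -1*1/9 + 2*(-10*1*(-1) + 3) = -1/9 + 2*(10 + 3) = -1/9 + 2*13 = -1/9 + 26 = 233/9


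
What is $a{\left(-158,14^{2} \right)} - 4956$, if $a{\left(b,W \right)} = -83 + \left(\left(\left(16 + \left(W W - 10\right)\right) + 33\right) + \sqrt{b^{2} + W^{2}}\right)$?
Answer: $33416 + 2 \sqrt{15845} \approx 33668.0$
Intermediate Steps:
$a{\left(b,W \right)} = -44 + W^{2} + \sqrt{W^{2} + b^{2}}$ ($a{\left(b,W \right)} = -83 + \left(\left(\left(16 + \left(W^{2} - 10\right)\right) + 33\right) + \sqrt{W^{2} + b^{2}}\right) = -83 + \left(\left(\left(16 + \left(-10 + W^{2}\right)\right) + 33\right) + \sqrt{W^{2} + b^{2}}\right) = -83 + \left(\left(\left(6 + W^{2}\right) + 33\right) + \sqrt{W^{2} + b^{2}}\right) = -83 + \left(\left(39 + W^{2}\right) + \sqrt{W^{2} + b^{2}}\right) = -83 + \left(39 + W^{2} + \sqrt{W^{2} + b^{2}}\right) = -44 + W^{2} + \sqrt{W^{2} + b^{2}}$)
$a{\left(-158,14^{2} \right)} - 4956 = \left(-44 + \left(14^{2}\right)^{2} + \sqrt{\left(14^{2}\right)^{2} + \left(-158\right)^{2}}\right) - 4956 = \left(-44 + 196^{2} + \sqrt{196^{2} + 24964}\right) - 4956 = \left(-44 + 38416 + \sqrt{38416 + 24964}\right) - 4956 = \left(-44 + 38416 + \sqrt{63380}\right) - 4956 = \left(-44 + 38416 + 2 \sqrt{15845}\right) - 4956 = \left(38372 + 2 \sqrt{15845}\right) - 4956 = 33416 + 2 \sqrt{15845}$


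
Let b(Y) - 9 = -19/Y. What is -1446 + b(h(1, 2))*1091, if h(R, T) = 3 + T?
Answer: 21136/5 ≈ 4227.2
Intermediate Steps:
b(Y) = 9 - 19/Y
-1446 + b(h(1, 2))*1091 = -1446 + (9 - 19/(3 + 2))*1091 = -1446 + (9 - 19/5)*1091 = -1446 + (26/5)*1091 = -1446 + 28366/5 = 21136/5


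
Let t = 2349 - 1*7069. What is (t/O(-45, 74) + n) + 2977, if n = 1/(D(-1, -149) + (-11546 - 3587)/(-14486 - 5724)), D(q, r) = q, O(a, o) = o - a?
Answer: 1772224821/604163 ≈ 2933.4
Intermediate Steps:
t = -4720 (t = 2349 - 7069 = -4720)
n = -20210/5077 (n = 1/(-1 + (-11546 - 3587)/(-14486 - 5724)) = 1/(-1 - 15133/(-20210)) = 1/(-1 - 15133*(-1/20210)) = 1/(-1 + 15133/20210) = 1/(-5077/20210) = -20210/5077 ≈ -3.9807)
(t/O(-45, 74) + n) + 2977 = (-4720/(74 - 1*(-45)) - 20210/5077) + 2977 = (-4720/(74 + 45) - 20210/5077) + 2977 = (-4720/119 - 20210/5077) + 2977 = -26368430/604163 + 2977 = 1772224821/604163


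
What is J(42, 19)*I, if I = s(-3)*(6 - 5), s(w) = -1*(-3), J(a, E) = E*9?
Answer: 513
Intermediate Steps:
J(a, E) = 9*E
s(w) = 3
I = 3 (I = 3*(6 - 5) = 3*1 = 3)
J(42, 19)*I = (9*19)*3 = 171*3 = 513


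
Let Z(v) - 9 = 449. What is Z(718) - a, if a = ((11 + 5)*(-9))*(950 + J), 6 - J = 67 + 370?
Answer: 75194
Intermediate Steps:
Z(v) = 458 (Z(v) = 9 + 449 = 458)
J = -431 (J = 6 - (67 + 370) = 6 - 1*437 = 6 - 437 = -431)
a = -74736 (a = ((11 + 5)*(-9))*(950 - 431) = (16*(-9))*519 = -144*519 = -74736)
Z(718) - a = 458 - 1*(-74736) = 458 + 74736 = 75194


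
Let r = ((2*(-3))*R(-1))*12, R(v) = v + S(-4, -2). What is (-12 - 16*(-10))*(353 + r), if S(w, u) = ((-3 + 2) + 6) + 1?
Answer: -1036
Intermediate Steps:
S(w, u) = 6 (S(w, u) = (-1 + 6) + 1 = 5 + 1 = 6)
R(v) = 6 + v (R(v) = v + 6 = 6 + v)
r = -360 (r = ((2*(-3))*(6 - 1))*12 = -6*5*12 = -30*12 = -360)
(-12 - 16*(-10))*(353 + r) = (-12 - 16*(-10))*(353 - 360) = (-12 + 160)*(-7) = 148*(-7) = -1036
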